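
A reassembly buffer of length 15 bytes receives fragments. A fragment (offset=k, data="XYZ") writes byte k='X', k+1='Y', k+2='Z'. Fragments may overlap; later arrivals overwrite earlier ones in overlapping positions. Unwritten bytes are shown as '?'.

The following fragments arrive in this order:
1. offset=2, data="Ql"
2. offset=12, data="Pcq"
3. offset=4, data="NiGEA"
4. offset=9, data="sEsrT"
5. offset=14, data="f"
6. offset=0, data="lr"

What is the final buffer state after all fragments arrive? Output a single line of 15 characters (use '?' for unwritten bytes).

Answer: lrQlNiGEAsEsrTf

Derivation:
Fragment 1: offset=2 data="Ql" -> buffer=??Ql???????????
Fragment 2: offset=12 data="Pcq" -> buffer=??Ql????????Pcq
Fragment 3: offset=4 data="NiGEA" -> buffer=??QlNiGEA???Pcq
Fragment 4: offset=9 data="sEsrT" -> buffer=??QlNiGEAsEsrTq
Fragment 5: offset=14 data="f" -> buffer=??QlNiGEAsEsrTf
Fragment 6: offset=0 data="lr" -> buffer=lrQlNiGEAsEsrTf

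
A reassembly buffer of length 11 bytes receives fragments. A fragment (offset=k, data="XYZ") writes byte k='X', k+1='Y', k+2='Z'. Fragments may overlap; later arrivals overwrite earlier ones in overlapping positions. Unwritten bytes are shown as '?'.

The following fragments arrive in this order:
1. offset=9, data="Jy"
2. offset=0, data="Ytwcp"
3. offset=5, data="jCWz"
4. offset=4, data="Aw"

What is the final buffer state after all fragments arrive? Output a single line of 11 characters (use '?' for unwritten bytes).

Fragment 1: offset=9 data="Jy" -> buffer=?????????Jy
Fragment 2: offset=0 data="Ytwcp" -> buffer=Ytwcp????Jy
Fragment 3: offset=5 data="jCWz" -> buffer=YtwcpjCWzJy
Fragment 4: offset=4 data="Aw" -> buffer=YtwcAwCWzJy

Answer: YtwcAwCWzJy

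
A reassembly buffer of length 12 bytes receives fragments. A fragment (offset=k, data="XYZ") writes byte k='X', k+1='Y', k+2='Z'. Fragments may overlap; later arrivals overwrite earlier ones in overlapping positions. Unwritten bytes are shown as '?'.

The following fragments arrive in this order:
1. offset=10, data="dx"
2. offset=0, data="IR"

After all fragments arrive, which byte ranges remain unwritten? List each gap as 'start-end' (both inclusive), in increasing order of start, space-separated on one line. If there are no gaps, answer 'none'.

Fragment 1: offset=10 len=2
Fragment 2: offset=0 len=2
Gaps: 2-9

Answer: 2-9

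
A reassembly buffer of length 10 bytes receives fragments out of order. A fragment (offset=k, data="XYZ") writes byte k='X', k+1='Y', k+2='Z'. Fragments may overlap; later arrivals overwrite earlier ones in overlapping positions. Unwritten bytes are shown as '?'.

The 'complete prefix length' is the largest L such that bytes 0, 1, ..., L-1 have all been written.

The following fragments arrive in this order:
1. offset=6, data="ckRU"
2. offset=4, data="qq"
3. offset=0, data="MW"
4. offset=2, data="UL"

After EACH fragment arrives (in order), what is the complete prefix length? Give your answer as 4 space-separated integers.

Answer: 0 0 2 10

Derivation:
Fragment 1: offset=6 data="ckRU" -> buffer=??????ckRU -> prefix_len=0
Fragment 2: offset=4 data="qq" -> buffer=????qqckRU -> prefix_len=0
Fragment 3: offset=0 data="MW" -> buffer=MW??qqckRU -> prefix_len=2
Fragment 4: offset=2 data="UL" -> buffer=MWULqqckRU -> prefix_len=10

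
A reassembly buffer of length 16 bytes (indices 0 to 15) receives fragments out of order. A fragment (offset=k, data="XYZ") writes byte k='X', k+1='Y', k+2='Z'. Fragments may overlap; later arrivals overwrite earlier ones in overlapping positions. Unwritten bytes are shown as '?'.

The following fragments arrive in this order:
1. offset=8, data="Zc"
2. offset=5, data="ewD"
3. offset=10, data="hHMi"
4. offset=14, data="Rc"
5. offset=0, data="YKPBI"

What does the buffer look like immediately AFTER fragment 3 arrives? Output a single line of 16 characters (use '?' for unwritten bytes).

Answer: ?????ewDZchHMi??

Derivation:
Fragment 1: offset=8 data="Zc" -> buffer=????????Zc??????
Fragment 2: offset=5 data="ewD" -> buffer=?????ewDZc??????
Fragment 3: offset=10 data="hHMi" -> buffer=?????ewDZchHMi??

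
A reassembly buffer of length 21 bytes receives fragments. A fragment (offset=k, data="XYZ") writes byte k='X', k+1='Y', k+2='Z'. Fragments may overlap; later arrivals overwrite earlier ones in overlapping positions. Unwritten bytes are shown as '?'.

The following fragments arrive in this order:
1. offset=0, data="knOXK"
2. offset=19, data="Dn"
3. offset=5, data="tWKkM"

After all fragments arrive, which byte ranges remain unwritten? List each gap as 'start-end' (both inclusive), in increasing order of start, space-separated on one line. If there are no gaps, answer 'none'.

Fragment 1: offset=0 len=5
Fragment 2: offset=19 len=2
Fragment 3: offset=5 len=5
Gaps: 10-18

Answer: 10-18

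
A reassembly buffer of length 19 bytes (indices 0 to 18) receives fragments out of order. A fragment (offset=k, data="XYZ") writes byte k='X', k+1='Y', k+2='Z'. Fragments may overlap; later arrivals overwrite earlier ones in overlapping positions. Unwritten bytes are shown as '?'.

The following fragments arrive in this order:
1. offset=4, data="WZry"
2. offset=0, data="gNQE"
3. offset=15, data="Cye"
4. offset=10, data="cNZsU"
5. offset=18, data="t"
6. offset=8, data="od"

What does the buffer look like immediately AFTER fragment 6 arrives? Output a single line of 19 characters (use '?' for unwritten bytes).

Fragment 1: offset=4 data="WZry" -> buffer=????WZry???????????
Fragment 2: offset=0 data="gNQE" -> buffer=gNQEWZry???????????
Fragment 3: offset=15 data="Cye" -> buffer=gNQEWZry???????Cye?
Fragment 4: offset=10 data="cNZsU" -> buffer=gNQEWZry??cNZsUCye?
Fragment 5: offset=18 data="t" -> buffer=gNQEWZry??cNZsUCyet
Fragment 6: offset=8 data="od" -> buffer=gNQEWZryodcNZsUCyet

Answer: gNQEWZryodcNZsUCyet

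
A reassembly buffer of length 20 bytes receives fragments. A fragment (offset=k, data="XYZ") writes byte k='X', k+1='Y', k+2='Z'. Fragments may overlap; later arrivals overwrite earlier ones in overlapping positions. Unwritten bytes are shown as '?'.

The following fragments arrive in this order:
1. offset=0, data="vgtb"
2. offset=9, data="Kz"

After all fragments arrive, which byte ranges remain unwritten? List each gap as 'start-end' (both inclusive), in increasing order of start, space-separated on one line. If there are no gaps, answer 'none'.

Fragment 1: offset=0 len=4
Fragment 2: offset=9 len=2
Gaps: 4-8 11-19

Answer: 4-8 11-19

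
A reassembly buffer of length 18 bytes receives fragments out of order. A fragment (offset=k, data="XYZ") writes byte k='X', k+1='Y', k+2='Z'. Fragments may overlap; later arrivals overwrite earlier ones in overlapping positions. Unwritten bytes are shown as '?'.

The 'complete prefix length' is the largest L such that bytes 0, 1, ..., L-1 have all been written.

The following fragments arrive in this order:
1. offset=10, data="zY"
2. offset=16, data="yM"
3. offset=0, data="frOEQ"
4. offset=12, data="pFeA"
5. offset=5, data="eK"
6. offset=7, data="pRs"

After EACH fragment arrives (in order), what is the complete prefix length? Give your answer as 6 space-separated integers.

Fragment 1: offset=10 data="zY" -> buffer=??????????zY?????? -> prefix_len=0
Fragment 2: offset=16 data="yM" -> buffer=??????????zY????yM -> prefix_len=0
Fragment 3: offset=0 data="frOEQ" -> buffer=frOEQ?????zY????yM -> prefix_len=5
Fragment 4: offset=12 data="pFeA" -> buffer=frOEQ?????zYpFeAyM -> prefix_len=5
Fragment 5: offset=5 data="eK" -> buffer=frOEQeK???zYpFeAyM -> prefix_len=7
Fragment 6: offset=7 data="pRs" -> buffer=frOEQeKpRszYpFeAyM -> prefix_len=18

Answer: 0 0 5 5 7 18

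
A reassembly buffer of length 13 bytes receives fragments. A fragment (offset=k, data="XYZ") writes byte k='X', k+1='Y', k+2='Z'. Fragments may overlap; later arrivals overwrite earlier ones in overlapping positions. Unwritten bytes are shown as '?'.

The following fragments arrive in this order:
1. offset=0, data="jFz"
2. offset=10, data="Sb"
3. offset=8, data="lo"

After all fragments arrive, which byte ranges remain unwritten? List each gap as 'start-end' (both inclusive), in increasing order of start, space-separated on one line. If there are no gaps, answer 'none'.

Fragment 1: offset=0 len=3
Fragment 2: offset=10 len=2
Fragment 3: offset=8 len=2
Gaps: 3-7 12-12

Answer: 3-7 12-12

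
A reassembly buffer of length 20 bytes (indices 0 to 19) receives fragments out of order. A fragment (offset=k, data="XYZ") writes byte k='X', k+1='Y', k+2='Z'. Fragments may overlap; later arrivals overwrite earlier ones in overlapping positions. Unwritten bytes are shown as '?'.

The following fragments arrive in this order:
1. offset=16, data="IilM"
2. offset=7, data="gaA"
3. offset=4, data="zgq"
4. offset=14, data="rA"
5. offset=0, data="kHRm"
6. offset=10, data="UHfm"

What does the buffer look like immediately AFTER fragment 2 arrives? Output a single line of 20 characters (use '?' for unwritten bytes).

Answer: ???????gaA??????IilM

Derivation:
Fragment 1: offset=16 data="IilM" -> buffer=????????????????IilM
Fragment 2: offset=7 data="gaA" -> buffer=???????gaA??????IilM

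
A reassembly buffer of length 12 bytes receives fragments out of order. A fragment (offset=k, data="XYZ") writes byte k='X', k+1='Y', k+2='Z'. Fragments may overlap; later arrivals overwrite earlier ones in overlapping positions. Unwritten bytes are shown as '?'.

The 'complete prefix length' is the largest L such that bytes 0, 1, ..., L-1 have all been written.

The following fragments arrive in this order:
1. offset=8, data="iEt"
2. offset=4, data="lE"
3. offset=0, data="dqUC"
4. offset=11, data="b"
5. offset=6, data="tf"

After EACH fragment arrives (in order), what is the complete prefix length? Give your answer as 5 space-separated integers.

Fragment 1: offset=8 data="iEt" -> buffer=????????iEt? -> prefix_len=0
Fragment 2: offset=4 data="lE" -> buffer=????lE??iEt? -> prefix_len=0
Fragment 3: offset=0 data="dqUC" -> buffer=dqUClE??iEt? -> prefix_len=6
Fragment 4: offset=11 data="b" -> buffer=dqUClE??iEtb -> prefix_len=6
Fragment 5: offset=6 data="tf" -> buffer=dqUClEtfiEtb -> prefix_len=12

Answer: 0 0 6 6 12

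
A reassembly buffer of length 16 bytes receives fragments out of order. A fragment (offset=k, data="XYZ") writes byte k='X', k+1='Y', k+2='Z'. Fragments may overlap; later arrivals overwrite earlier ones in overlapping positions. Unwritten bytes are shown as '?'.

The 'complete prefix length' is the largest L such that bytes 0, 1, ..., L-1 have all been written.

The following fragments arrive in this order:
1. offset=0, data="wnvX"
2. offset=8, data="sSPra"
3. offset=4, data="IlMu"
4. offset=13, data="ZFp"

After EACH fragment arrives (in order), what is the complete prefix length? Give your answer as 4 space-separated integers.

Answer: 4 4 13 16

Derivation:
Fragment 1: offset=0 data="wnvX" -> buffer=wnvX???????????? -> prefix_len=4
Fragment 2: offset=8 data="sSPra" -> buffer=wnvX????sSPra??? -> prefix_len=4
Fragment 3: offset=4 data="IlMu" -> buffer=wnvXIlMusSPra??? -> prefix_len=13
Fragment 4: offset=13 data="ZFp" -> buffer=wnvXIlMusSPraZFp -> prefix_len=16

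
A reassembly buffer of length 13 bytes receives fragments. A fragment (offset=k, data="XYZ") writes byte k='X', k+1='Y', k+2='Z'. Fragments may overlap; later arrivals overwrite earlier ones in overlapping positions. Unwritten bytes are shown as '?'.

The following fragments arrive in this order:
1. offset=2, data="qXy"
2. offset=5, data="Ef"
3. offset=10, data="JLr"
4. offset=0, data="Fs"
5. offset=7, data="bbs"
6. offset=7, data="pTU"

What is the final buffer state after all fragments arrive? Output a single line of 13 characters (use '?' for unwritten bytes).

Fragment 1: offset=2 data="qXy" -> buffer=??qXy????????
Fragment 2: offset=5 data="Ef" -> buffer=??qXyEf??????
Fragment 3: offset=10 data="JLr" -> buffer=??qXyEf???JLr
Fragment 4: offset=0 data="Fs" -> buffer=FsqXyEf???JLr
Fragment 5: offset=7 data="bbs" -> buffer=FsqXyEfbbsJLr
Fragment 6: offset=7 data="pTU" -> buffer=FsqXyEfpTUJLr

Answer: FsqXyEfpTUJLr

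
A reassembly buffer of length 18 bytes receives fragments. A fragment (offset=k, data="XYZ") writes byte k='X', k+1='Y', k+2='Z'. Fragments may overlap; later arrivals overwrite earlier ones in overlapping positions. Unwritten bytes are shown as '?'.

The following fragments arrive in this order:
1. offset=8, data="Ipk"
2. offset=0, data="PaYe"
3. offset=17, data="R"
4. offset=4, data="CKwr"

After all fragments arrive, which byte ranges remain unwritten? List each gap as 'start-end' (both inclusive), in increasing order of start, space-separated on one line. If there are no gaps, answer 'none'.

Fragment 1: offset=8 len=3
Fragment 2: offset=0 len=4
Fragment 3: offset=17 len=1
Fragment 4: offset=4 len=4
Gaps: 11-16

Answer: 11-16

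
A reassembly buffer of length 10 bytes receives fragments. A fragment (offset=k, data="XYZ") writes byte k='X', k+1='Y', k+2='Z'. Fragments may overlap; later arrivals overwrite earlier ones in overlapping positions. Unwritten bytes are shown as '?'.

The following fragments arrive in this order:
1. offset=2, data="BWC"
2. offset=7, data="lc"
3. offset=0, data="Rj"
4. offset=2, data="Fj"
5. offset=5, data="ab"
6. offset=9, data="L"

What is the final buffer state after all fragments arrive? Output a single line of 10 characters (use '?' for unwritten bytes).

Answer: RjFjCablcL

Derivation:
Fragment 1: offset=2 data="BWC" -> buffer=??BWC?????
Fragment 2: offset=7 data="lc" -> buffer=??BWC??lc?
Fragment 3: offset=0 data="Rj" -> buffer=RjBWC??lc?
Fragment 4: offset=2 data="Fj" -> buffer=RjFjC??lc?
Fragment 5: offset=5 data="ab" -> buffer=RjFjCablc?
Fragment 6: offset=9 data="L" -> buffer=RjFjCablcL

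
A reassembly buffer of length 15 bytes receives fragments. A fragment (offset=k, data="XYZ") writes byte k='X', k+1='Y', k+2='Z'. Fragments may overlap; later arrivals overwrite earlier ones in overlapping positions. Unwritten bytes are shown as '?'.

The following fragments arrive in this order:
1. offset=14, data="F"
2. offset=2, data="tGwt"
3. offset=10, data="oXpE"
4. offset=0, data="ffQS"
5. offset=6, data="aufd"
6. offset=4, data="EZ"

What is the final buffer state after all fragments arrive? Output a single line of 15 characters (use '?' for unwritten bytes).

Fragment 1: offset=14 data="F" -> buffer=??????????????F
Fragment 2: offset=2 data="tGwt" -> buffer=??tGwt????????F
Fragment 3: offset=10 data="oXpE" -> buffer=??tGwt????oXpEF
Fragment 4: offset=0 data="ffQS" -> buffer=ffQSwt????oXpEF
Fragment 5: offset=6 data="aufd" -> buffer=ffQSwtaufdoXpEF
Fragment 6: offset=4 data="EZ" -> buffer=ffQSEZaufdoXpEF

Answer: ffQSEZaufdoXpEF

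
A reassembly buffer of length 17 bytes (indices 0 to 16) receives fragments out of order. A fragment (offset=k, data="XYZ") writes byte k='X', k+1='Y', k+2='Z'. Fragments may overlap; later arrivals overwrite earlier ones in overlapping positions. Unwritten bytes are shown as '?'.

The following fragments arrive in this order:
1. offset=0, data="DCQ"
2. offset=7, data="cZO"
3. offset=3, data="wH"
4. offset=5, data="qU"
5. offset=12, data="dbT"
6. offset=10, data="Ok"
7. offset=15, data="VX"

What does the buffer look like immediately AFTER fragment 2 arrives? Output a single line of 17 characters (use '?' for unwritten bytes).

Fragment 1: offset=0 data="DCQ" -> buffer=DCQ??????????????
Fragment 2: offset=7 data="cZO" -> buffer=DCQ????cZO???????

Answer: DCQ????cZO???????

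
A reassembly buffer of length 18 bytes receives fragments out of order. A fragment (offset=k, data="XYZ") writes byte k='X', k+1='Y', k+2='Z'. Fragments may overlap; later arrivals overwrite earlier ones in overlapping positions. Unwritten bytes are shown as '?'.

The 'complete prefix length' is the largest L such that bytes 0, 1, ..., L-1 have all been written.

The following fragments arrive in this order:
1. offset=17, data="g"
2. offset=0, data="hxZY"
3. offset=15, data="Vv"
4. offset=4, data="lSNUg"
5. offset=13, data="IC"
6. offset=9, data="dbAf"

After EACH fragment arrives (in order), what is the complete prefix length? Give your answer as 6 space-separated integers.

Answer: 0 4 4 9 9 18

Derivation:
Fragment 1: offset=17 data="g" -> buffer=?????????????????g -> prefix_len=0
Fragment 2: offset=0 data="hxZY" -> buffer=hxZY?????????????g -> prefix_len=4
Fragment 3: offset=15 data="Vv" -> buffer=hxZY???????????Vvg -> prefix_len=4
Fragment 4: offset=4 data="lSNUg" -> buffer=hxZYlSNUg??????Vvg -> prefix_len=9
Fragment 5: offset=13 data="IC" -> buffer=hxZYlSNUg????ICVvg -> prefix_len=9
Fragment 6: offset=9 data="dbAf" -> buffer=hxZYlSNUgdbAfICVvg -> prefix_len=18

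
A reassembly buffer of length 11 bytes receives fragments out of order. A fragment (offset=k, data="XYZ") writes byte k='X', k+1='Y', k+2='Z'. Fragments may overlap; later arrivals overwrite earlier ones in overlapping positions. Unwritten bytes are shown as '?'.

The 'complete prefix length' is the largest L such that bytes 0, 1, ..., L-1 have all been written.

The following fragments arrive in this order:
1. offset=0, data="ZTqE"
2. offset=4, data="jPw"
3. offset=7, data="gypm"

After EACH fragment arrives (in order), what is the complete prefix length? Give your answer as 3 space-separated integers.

Fragment 1: offset=0 data="ZTqE" -> buffer=ZTqE??????? -> prefix_len=4
Fragment 2: offset=4 data="jPw" -> buffer=ZTqEjPw???? -> prefix_len=7
Fragment 3: offset=7 data="gypm" -> buffer=ZTqEjPwgypm -> prefix_len=11

Answer: 4 7 11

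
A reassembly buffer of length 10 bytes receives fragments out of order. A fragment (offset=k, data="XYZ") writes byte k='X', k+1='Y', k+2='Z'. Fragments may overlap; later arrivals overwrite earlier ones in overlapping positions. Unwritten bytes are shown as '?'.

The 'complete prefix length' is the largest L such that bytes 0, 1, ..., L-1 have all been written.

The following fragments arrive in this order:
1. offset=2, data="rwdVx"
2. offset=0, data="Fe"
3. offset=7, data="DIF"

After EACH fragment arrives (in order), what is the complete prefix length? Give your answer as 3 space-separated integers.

Fragment 1: offset=2 data="rwdVx" -> buffer=??rwdVx??? -> prefix_len=0
Fragment 2: offset=0 data="Fe" -> buffer=FerwdVx??? -> prefix_len=7
Fragment 3: offset=7 data="DIF" -> buffer=FerwdVxDIF -> prefix_len=10

Answer: 0 7 10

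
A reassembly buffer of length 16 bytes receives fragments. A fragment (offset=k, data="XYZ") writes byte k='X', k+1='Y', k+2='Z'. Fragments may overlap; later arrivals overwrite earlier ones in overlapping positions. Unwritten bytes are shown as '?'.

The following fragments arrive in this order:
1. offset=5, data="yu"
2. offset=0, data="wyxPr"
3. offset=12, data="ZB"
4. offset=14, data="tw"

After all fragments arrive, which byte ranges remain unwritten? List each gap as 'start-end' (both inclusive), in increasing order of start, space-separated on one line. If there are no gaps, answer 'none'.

Fragment 1: offset=5 len=2
Fragment 2: offset=0 len=5
Fragment 3: offset=12 len=2
Fragment 4: offset=14 len=2
Gaps: 7-11

Answer: 7-11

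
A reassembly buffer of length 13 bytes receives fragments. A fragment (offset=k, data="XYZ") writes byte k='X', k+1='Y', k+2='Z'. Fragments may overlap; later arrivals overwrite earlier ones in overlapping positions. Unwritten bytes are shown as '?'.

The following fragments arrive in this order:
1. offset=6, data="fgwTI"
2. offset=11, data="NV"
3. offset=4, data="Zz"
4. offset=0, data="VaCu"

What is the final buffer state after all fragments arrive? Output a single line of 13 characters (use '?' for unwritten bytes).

Answer: VaCuZzfgwTINV

Derivation:
Fragment 1: offset=6 data="fgwTI" -> buffer=??????fgwTI??
Fragment 2: offset=11 data="NV" -> buffer=??????fgwTINV
Fragment 3: offset=4 data="Zz" -> buffer=????ZzfgwTINV
Fragment 4: offset=0 data="VaCu" -> buffer=VaCuZzfgwTINV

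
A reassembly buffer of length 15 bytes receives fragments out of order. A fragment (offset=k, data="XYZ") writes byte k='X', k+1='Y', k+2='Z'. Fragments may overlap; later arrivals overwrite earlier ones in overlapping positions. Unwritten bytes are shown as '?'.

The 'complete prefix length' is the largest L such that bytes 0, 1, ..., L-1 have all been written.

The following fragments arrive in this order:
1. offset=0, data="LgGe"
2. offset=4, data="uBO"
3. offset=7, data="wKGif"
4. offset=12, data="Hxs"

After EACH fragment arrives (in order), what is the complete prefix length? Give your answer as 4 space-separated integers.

Fragment 1: offset=0 data="LgGe" -> buffer=LgGe??????????? -> prefix_len=4
Fragment 2: offset=4 data="uBO" -> buffer=LgGeuBO???????? -> prefix_len=7
Fragment 3: offset=7 data="wKGif" -> buffer=LgGeuBOwKGif??? -> prefix_len=12
Fragment 4: offset=12 data="Hxs" -> buffer=LgGeuBOwKGifHxs -> prefix_len=15

Answer: 4 7 12 15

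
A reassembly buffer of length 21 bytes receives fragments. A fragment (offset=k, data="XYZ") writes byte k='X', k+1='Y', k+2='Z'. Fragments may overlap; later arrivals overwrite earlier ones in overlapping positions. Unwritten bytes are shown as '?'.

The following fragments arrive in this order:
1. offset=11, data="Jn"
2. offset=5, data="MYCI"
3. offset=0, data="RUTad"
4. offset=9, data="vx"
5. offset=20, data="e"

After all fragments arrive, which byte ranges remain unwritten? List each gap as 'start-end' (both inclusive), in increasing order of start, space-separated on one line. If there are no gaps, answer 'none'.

Fragment 1: offset=11 len=2
Fragment 2: offset=5 len=4
Fragment 3: offset=0 len=5
Fragment 4: offset=9 len=2
Fragment 5: offset=20 len=1
Gaps: 13-19

Answer: 13-19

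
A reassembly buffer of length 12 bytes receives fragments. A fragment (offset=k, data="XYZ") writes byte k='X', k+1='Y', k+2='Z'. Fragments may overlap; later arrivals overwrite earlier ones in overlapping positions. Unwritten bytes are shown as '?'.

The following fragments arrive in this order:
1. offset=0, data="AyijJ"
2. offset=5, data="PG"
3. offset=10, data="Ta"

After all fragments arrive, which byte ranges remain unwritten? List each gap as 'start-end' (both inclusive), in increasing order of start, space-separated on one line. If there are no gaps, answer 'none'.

Fragment 1: offset=0 len=5
Fragment 2: offset=5 len=2
Fragment 3: offset=10 len=2
Gaps: 7-9

Answer: 7-9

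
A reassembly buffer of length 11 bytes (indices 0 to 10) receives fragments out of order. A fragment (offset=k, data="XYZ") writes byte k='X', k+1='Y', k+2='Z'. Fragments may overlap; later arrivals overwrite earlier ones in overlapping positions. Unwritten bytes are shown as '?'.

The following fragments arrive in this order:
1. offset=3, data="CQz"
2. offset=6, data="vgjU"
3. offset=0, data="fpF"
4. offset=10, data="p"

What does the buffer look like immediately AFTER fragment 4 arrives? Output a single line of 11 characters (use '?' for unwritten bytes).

Fragment 1: offset=3 data="CQz" -> buffer=???CQz?????
Fragment 2: offset=6 data="vgjU" -> buffer=???CQzvgjU?
Fragment 3: offset=0 data="fpF" -> buffer=fpFCQzvgjU?
Fragment 4: offset=10 data="p" -> buffer=fpFCQzvgjUp

Answer: fpFCQzvgjUp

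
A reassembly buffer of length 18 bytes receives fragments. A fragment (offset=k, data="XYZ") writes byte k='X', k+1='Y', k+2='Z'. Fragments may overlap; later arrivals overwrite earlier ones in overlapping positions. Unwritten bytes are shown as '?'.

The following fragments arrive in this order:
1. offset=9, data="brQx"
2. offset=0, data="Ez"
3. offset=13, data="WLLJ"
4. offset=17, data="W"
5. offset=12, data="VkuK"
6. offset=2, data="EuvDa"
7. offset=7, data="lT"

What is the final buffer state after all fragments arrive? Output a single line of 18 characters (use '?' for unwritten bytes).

Fragment 1: offset=9 data="brQx" -> buffer=?????????brQx?????
Fragment 2: offset=0 data="Ez" -> buffer=Ez???????brQx?????
Fragment 3: offset=13 data="WLLJ" -> buffer=Ez???????brQxWLLJ?
Fragment 4: offset=17 data="W" -> buffer=Ez???????brQxWLLJW
Fragment 5: offset=12 data="VkuK" -> buffer=Ez???????brQVkuKJW
Fragment 6: offset=2 data="EuvDa" -> buffer=EzEuvDa??brQVkuKJW
Fragment 7: offset=7 data="lT" -> buffer=EzEuvDalTbrQVkuKJW

Answer: EzEuvDalTbrQVkuKJW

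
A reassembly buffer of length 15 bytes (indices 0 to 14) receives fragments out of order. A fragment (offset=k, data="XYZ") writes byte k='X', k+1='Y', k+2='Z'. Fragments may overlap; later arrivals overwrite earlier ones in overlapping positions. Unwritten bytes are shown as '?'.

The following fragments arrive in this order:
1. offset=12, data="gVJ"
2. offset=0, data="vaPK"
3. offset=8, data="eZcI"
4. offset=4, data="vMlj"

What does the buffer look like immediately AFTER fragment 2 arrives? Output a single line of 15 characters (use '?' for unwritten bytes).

Fragment 1: offset=12 data="gVJ" -> buffer=????????????gVJ
Fragment 2: offset=0 data="vaPK" -> buffer=vaPK????????gVJ

Answer: vaPK????????gVJ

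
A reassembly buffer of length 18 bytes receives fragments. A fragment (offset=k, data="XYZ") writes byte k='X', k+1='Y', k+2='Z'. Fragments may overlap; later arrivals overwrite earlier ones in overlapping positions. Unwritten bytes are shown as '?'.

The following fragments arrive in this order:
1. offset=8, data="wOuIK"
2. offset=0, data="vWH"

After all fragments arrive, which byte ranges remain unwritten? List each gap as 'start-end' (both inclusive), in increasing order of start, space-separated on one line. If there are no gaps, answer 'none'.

Fragment 1: offset=8 len=5
Fragment 2: offset=0 len=3
Gaps: 3-7 13-17

Answer: 3-7 13-17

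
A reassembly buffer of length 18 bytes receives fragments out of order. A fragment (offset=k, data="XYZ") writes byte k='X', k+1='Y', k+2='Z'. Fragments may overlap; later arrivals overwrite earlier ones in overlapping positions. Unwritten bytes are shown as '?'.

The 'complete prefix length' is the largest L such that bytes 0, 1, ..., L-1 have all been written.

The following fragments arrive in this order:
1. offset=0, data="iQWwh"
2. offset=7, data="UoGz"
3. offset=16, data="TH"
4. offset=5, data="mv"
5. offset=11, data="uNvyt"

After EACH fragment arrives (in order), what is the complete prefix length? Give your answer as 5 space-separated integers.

Answer: 5 5 5 11 18

Derivation:
Fragment 1: offset=0 data="iQWwh" -> buffer=iQWwh????????????? -> prefix_len=5
Fragment 2: offset=7 data="UoGz" -> buffer=iQWwh??UoGz??????? -> prefix_len=5
Fragment 3: offset=16 data="TH" -> buffer=iQWwh??UoGz?????TH -> prefix_len=5
Fragment 4: offset=5 data="mv" -> buffer=iQWwhmvUoGz?????TH -> prefix_len=11
Fragment 5: offset=11 data="uNvyt" -> buffer=iQWwhmvUoGzuNvytTH -> prefix_len=18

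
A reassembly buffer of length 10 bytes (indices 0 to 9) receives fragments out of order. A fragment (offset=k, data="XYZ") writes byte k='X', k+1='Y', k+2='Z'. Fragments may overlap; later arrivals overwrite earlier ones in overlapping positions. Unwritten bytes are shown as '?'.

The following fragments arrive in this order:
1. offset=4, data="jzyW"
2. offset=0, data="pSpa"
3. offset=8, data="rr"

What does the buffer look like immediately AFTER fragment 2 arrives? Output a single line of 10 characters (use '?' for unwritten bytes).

Answer: pSpajzyW??

Derivation:
Fragment 1: offset=4 data="jzyW" -> buffer=????jzyW??
Fragment 2: offset=0 data="pSpa" -> buffer=pSpajzyW??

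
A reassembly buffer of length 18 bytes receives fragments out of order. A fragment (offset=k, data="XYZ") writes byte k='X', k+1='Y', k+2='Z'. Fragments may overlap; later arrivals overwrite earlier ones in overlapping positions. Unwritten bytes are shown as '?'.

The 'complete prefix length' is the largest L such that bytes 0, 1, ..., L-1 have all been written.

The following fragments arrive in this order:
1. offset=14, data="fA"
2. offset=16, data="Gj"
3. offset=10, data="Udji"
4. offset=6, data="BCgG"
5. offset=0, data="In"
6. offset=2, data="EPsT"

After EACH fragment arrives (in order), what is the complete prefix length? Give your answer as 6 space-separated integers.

Answer: 0 0 0 0 2 18

Derivation:
Fragment 1: offset=14 data="fA" -> buffer=??????????????fA?? -> prefix_len=0
Fragment 2: offset=16 data="Gj" -> buffer=??????????????fAGj -> prefix_len=0
Fragment 3: offset=10 data="Udji" -> buffer=??????????UdjifAGj -> prefix_len=0
Fragment 4: offset=6 data="BCgG" -> buffer=??????BCgGUdjifAGj -> prefix_len=0
Fragment 5: offset=0 data="In" -> buffer=In????BCgGUdjifAGj -> prefix_len=2
Fragment 6: offset=2 data="EPsT" -> buffer=InEPsTBCgGUdjifAGj -> prefix_len=18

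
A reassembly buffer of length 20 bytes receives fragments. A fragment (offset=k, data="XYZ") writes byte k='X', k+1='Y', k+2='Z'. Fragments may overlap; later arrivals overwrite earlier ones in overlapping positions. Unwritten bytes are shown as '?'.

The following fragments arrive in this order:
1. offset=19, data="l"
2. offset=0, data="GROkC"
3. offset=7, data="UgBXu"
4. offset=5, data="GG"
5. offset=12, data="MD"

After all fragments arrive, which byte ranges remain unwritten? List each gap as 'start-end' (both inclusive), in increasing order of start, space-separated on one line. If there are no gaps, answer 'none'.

Fragment 1: offset=19 len=1
Fragment 2: offset=0 len=5
Fragment 3: offset=7 len=5
Fragment 4: offset=5 len=2
Fragment 5: offset=12 len=2
Gaps: 14-18

Answer: 14-18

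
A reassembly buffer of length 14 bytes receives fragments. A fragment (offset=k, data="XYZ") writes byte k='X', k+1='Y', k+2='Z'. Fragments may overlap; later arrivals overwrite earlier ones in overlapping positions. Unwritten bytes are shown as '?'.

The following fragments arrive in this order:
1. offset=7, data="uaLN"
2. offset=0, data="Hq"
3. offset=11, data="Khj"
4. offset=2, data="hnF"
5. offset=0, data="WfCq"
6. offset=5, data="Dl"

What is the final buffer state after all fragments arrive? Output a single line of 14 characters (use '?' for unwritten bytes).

Fragment 1: offset=7 data="uaLN" -> buffer=???????uaLN???
Fragment 2: offset=0 data="Hq" -> buffer=Hq?????uaLN???
Fragment 3: offset=11 data="Khj" -> buffer=Hq?????uaLNKhj
Fragment 4: offset=2 data="hnF" -> buffer=HqhnF??uaLNKhj
Fragment 5: offset=0 data="WfCq" -> buffer=WfCqF??uaLNKhj
Fragment 6: offset=5 data="Dl" -> buffer=WfCqFDluaLNKhj

Answer: WfCqFDluaLNKhj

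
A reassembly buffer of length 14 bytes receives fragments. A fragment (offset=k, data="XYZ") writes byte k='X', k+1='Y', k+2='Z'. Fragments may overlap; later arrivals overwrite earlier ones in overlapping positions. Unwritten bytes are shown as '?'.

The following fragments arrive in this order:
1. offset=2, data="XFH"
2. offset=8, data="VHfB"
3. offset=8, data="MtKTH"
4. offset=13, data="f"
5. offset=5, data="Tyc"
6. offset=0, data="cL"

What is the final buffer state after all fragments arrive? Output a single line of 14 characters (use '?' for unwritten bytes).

Answer: cLXFHTycMtKTHf

Derivation:
Fragment 1: offset=2 data="XFH" -> buffer=??XFH?????????
Fragment 2: offset=8 data="VHfB" -> buffer=??XFH???VHfB??
Fragment 3: offset=8 data="MtKTH" -> buffer=??XFH???MtKTH?
Fragment 4: offset=13 data="f" -> buffer=??XFH???MtKTHf
Fragment 5: offset=5 data="Tyc" -> buffer=??XFHTycMtKTHf
Fragment 6: offset=0 data="cL" -> buffer=cLXFHTycMtKTHf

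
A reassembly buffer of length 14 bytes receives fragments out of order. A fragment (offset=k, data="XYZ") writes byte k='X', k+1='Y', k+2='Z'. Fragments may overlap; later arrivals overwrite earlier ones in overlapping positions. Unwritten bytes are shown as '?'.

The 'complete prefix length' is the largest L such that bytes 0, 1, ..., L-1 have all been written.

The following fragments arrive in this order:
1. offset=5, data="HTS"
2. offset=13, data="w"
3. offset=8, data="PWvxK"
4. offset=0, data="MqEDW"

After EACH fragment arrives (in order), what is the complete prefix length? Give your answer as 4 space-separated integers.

Answer: 0 0 0 14

Derivation:
Fragment 1: offset=5 data="HTS" -> buffer=?????HTS?????? -> prefix_len=0
Fragment 2: offset=13 data="w" -> buffer=?????HTS?????w -> prefix_len=0
Fragment 3: offset=8 data="PWvxK" -> buffer=?????HTSPWvxKw -> prefix_len=0
Fragment 4: offset=0 data="MqEDW" -> buffer=MqEDWHTSPWvxKw -> prefix_len=14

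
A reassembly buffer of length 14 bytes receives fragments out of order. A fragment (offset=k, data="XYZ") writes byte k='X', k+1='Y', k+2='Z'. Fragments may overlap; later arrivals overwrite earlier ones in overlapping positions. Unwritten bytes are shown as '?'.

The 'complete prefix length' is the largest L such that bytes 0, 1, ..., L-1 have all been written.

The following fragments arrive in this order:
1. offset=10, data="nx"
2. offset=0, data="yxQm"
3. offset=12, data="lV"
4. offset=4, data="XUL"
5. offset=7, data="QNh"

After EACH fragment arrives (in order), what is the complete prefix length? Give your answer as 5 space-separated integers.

Answer: 0 4 4 7 14

Derivation:
Fragment 1: offset=10 data="nx" -> buffer=??????????nx?? -> prefix_len=0
Fragment 2: offset=0 data="yxQm" -> buffer=yxQm??????nx?? -> prefix_len=4
Fragment 3: offset=12 data="lV" -> buffer=yxQm??????nxlV -> prefix_len=4
Fragment 4: offset=4 data="XUL" -> buffer=yxQmXUL???nxlV -> prefix_len=7
Fragment 5: offset=7 data="QNh" -> buffer=yxQmXULQNhnxlV -> prefix_len=14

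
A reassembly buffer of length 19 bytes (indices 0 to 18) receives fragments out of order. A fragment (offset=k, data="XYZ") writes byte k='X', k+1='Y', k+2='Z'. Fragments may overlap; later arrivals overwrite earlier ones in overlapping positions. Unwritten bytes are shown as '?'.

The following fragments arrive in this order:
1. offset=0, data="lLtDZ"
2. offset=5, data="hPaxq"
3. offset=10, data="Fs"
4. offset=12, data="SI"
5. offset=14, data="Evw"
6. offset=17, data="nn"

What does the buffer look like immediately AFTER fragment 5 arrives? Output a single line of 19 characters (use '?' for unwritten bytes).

Answer: lLtDZhPaxqFsSIEvw??

Derivation:
Fragment 1: offset=0 data="lLtDZ" -> buffer=lLtDZ??????????????
Fragment 2: offset=5 data="hPaxq" -> buffer=lLtDZhPaxq?????????
Fragment 3: offset=10 data="Fs" -> buffer=lLtDZhPaxqFs???????
Fragment 4: offset=12 data="SI" -> buffer=lLtDZhPaxqFsSI?????
Fragment 5: offset=14 data="Evw" -> buffer=lLtDZhPaxqFsSIEvw??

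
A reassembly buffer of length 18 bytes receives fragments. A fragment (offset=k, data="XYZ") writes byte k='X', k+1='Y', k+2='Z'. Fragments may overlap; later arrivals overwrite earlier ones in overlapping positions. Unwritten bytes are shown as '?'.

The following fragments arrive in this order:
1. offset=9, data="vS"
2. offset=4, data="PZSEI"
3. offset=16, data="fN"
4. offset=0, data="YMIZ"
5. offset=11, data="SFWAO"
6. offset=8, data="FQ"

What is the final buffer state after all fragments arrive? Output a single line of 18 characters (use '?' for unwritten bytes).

Answer: YMIZPZSEFQSSFWAOfN

Derivation:
Fragment 1: offset=9 data="vS" -> buffer=?????????vS???????
Fragment 2: offset=4 data="PZSEI" -> buffer=????PZSEIvS???????
Fragment 3: offset=16 data="fN" -> buffer=????PZSEIvS?????fN
Fragment 4: offset=0 data="YMIZ" -> buffer=YMIZPZSEIvS?????fN
Fragment 5: offset=11 data="SFWAO" -> buffer=YMIZPZSEIvSSFWAOfN
Fragment 6: offset=8 data="FQ" -> buffer=YMIZPZSEFQSSFWAOfN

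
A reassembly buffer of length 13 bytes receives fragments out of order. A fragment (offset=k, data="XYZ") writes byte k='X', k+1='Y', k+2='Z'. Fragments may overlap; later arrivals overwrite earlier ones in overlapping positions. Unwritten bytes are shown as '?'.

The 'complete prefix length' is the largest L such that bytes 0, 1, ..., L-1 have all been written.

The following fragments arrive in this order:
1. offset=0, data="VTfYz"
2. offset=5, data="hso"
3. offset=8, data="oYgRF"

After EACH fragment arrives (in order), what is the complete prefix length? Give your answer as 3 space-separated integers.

Answer: 5 8 13

Derivation:
Fragment 1: offset=0 data="VTfYz" -> buffer=VTfYz???????? -> prefix_len=5
Fragment 2: offset=5 data="hso" -> buffer=VTfYzhso????? -> prefix_len=8
Fragment 3: offset=8 data="oYgRF" -> buffer=VTfYzhsooYgRF -> prefix_len=13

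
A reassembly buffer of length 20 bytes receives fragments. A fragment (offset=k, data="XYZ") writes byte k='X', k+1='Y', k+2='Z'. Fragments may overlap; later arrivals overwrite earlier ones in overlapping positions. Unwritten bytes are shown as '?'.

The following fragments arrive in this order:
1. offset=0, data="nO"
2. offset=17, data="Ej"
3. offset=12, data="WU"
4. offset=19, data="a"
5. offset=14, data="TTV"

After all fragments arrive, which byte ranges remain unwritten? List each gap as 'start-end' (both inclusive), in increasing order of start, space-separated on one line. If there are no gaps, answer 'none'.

Fragment 1: offset=0 len=2
Fragment 2: offset=17 len=2
Fragment 3: offset=12 len=2
Fragment 4: offset=19 len=1
Fragment 5: offset=14 len=3
Gaps: 2-11

Answer: 2-11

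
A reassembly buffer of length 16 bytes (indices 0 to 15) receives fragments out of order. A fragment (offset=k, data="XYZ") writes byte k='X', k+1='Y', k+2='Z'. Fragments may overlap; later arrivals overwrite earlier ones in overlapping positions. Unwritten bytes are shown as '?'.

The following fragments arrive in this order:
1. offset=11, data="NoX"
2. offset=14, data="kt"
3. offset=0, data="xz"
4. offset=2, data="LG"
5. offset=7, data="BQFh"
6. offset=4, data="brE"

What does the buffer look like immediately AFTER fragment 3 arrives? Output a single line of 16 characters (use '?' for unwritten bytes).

Answer: xz?????????NoXkt

Derivation:
Fragment 1: offset=11 data="NoX" -> buffer=???????????NoX??
Fragment 2: offset=14 data="kt" -> buffer=???????????NoXkt
Fragment 3: offset=0 data="xz" -> buffer=xz?????????NoXkt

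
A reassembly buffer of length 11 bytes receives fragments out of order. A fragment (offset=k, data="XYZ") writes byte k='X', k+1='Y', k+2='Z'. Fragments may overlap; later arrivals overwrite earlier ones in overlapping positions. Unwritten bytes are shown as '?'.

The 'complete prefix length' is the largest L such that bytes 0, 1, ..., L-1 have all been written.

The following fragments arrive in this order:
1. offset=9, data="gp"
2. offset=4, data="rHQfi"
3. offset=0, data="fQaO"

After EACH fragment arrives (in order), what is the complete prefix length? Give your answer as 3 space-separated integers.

Answer: 0 0 11

Derivation:
Fragment 1: offset=9 data="gp" -> buffer=?????????gp -> prefix_len=0
Fragment 2: offset=4 data="rHQfi" -> buffer=????rHQfigp -> prefix_len=0
Fragment 3: offset=0 data="fQaO" -> buffer=fQaOrHQfigp -> prefix_len=11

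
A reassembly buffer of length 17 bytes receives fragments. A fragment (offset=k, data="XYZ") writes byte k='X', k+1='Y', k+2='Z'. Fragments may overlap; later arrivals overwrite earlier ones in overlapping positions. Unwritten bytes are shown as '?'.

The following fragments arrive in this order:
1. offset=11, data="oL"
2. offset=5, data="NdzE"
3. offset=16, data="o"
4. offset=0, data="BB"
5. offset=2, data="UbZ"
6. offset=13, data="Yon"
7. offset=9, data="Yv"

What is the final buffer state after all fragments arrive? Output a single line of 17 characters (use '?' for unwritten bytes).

Fragment 1: offset=11 data="oL" -> buffer=???????????oL????
Fragment 2: offset=5 data="NdzE" -> buffer=?????NdzE??oL????
Fragment 3: offset=16 data="o" -> buffer=?????NdzE??oL???o
Fragment 4: offset=0 data="BB" -> buffer=BB???NdzE??oL???o
Fragment 5: offset=2 data="UbZ" -> buffer=BBUbZNdzE??oL???o
Fragment 6: offset=13 data="Yon" -> buffer=BBUbZNdzE??oLYono
Fragment 7: offset=9 data="Yv" -> buffer=BBUbZNdzEYvoLYono

Answer: BBUbZNdzEYvoLYono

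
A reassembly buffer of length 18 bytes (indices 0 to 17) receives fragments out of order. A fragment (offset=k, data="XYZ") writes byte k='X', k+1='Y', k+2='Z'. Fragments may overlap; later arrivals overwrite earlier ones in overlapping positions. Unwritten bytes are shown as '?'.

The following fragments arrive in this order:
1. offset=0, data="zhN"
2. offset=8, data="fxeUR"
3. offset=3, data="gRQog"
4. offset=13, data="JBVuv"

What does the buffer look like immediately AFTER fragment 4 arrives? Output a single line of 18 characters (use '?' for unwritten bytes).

Answer: zhNgRQogfxeURJBVuv

Derivation:
Fragment 1: offset=0 data="zhN" -> buffer=zhN???????????????
Fragment 2: offset=8 data="fxeUR" -> buffer=zhN?????fxeUR?????
Fragment 3: offset=3 data="gRQog" -> buffer=zhNgRQogfxeUR?????
Fragment 4: offset=13 data="JBVuv" -> buffer=zhNgRQogfxeURJBVuv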